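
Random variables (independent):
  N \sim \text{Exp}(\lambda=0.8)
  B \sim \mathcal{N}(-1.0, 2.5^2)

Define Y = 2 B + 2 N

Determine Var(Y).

For independent RVs: Var(aX + bY) = a²Var(X) + b²Var(Y)
Var(N) = 1.5625
Var(B) = 6.25
Var(Y) = 2²*1.5625 + 2²*6.25
= 4*1.5625 + 4*6.25 = 31.25

31.25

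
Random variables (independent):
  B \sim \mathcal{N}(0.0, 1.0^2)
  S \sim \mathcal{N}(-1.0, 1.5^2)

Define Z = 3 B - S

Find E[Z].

E[Z] = 3*E[B] - 1*E[S]
E[B] = 0
E[S] = -1
E[Z] = 3*0 - 1*(-1) = 1

1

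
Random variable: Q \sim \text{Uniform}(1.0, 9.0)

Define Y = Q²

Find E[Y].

E[Q²] = Var(Q) + (E[Q])² = 5.3333333 + 25 = 30.333333

30.333333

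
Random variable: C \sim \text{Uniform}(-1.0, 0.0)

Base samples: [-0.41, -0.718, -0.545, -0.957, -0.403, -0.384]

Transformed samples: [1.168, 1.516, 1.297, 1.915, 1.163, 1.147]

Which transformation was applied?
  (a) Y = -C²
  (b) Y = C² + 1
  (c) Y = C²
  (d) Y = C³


Checking option (b) Y = C² + 1:
  C = -0.41 -> Y = 1.168 ✓
  C = -0.718 -> Y = 1.516 ✓
  C = -0.545 -> Y = 1.297 ✓
All samples match this transformation.

(b) C² + 1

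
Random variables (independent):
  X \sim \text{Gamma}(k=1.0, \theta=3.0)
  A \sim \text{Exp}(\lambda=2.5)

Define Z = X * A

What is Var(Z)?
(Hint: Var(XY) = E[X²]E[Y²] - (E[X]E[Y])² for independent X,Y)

Var(XY) = E[X²]E[Y²] - (E[X]E[Y])²
E[X] = 3, Var(X) = 9
E[A] = 0.4, Var(A) = 0.16
E[X²] = 9 + 3² = 18
E[A²] = 0.16 + 0.4² = 0.32
Var(Z) = 18*0.32 - (3*0.4)²
= 5.76 - 1.44 = 4.32

4.32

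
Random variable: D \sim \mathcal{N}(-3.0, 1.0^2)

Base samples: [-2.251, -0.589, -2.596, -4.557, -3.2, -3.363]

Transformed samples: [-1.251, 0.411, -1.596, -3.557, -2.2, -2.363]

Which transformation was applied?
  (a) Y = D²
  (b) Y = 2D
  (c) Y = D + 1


Checking option (c) Y = D + 1:
  D = -2.251 -> Y = -1.251 ✓
  D = -0.589 -> Y = 0.411 ✓
  D = -2.596 -> Y = -1.596 ✓
All samples match this transformation.

(c) D + 1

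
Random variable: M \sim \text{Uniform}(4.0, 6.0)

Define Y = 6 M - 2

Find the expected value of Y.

For Y = 6M - 2:
E[Y] = 6 * E[M] - 2
E[M] = (4 + 6)/2 = 5
E[Y] = 6 * 5 - 2 = 28

28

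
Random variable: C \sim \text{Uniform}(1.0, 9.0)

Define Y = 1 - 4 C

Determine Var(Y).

For Y = aC + b: Var(Y) = a² * Var(C)
Var(C) = (9 - 1)^2/12 = 5.3333333
Var(Y) = (-4)² * 5.3333333 = 16 * 5.3333333 = 85.333333

85.333333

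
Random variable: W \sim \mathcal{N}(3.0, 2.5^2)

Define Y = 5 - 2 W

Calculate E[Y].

For Y = -2W + 5:
E[Y] = -2 * E[W] + 5
E[W] = 3.0 = 3
E[Y] = -2 * 3 + 5 = -1

-1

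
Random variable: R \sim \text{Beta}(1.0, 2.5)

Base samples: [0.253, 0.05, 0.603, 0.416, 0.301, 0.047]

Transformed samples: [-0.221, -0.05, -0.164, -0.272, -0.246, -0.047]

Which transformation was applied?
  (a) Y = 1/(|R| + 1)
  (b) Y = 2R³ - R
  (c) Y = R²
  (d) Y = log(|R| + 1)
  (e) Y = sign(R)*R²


Checking option (b) Y = 2R³ - R:
  R = 0.253 -> Y = -0.221 ✓
  R = 0.05 -> Y = -0.05 ✓
  R = 0.603 -> Y = -0.164 ✓
All samples match this transformation.

(b) 2R³ - R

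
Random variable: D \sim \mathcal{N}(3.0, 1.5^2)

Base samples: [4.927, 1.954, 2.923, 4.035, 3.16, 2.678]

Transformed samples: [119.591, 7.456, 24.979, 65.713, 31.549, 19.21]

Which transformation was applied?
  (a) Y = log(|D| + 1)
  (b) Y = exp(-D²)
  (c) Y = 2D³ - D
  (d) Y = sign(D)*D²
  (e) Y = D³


Checking option (e) Y = D³:
  D = 4.927 -> Y = 119.591 ✓
  D = 1.954 -> Y = 7.456 ✓
  D = 2.923 -> Y = 24.979 ✓
All samples match this transformation.

(e) D³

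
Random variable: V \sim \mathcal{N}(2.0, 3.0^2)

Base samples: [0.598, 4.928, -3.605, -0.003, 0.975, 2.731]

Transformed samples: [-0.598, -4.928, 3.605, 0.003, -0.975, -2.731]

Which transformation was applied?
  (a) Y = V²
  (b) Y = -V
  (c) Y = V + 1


Checking option (b) Y = -V:
  V = 0.598 -> Y = -0.598 ✓
  V = 4.928 -> Y = -4.928 ✓
  V = -3.605 -> Y = 3.605 ✓
All samples match this transformation.

(b) -V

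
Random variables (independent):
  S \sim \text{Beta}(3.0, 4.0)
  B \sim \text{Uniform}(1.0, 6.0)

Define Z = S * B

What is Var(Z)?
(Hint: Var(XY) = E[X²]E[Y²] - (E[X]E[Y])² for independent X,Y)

Var(XY) = E[X²]E[Y²] - (E[X]E[Y])²
E[S] = 0.42857143, Var(S) = 0.030612245
E[B] = 3.5, Var(B) = 2.0833333
E[S²] = 0.030612245 + 0.42857143² = 0.21428571
E[B²] = 2.0833333 + 3.5² = 14.333333
Var(Z) = 0.21428571*14.333333 - (0.42857143*3.5)²
= 3.0714286 - 2.25 = 0.82142857

0.82142857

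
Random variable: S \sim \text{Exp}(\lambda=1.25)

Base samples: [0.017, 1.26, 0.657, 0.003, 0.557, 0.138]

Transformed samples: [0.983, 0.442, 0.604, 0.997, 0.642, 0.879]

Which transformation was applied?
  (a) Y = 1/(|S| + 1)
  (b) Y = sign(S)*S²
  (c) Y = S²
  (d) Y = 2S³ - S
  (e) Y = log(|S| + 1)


Checking option (a) Y = 1/(|S| + 1):
  S = 0.017 -> Y = 0.983 ✓
  S = 1.26 -> Y = 0.442 ✓
  S = 0.657 -> Y = 0.604 ✓
All samples match this transformation.

(a) 1/(|S| + 1)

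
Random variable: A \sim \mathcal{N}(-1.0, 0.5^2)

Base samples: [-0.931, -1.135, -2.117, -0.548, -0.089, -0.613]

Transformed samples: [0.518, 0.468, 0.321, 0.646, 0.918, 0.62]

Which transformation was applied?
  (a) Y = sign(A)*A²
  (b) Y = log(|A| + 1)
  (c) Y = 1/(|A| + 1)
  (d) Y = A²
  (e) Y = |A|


Checking option (c) Y = 1/(|A| + 1):
  A = -0.931 -> Y = 0.518 ✓
  A = -1.135 -> Y = 0.468 ✓
  A = -2.117 -> Y = 0.321 ✓
All samples match this transformation.

(c) 1/(|A| + 1)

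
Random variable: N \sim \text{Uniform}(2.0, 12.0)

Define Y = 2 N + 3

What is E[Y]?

For Y = 2N + 3:
E[Y] = 2 * E[N] + 3
E[N] = (2 + 12)/2 = 7
E[Y] = 2 * 7 + 3 = 17

17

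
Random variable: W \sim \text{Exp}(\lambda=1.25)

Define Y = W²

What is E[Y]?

Using E[X²] = Var(X) + (E[X])²:
E[W] = 0.8
Var(W) = 1/1.25^2 = 0.64
E[W²] = 0.64 + 0.8² = 0.64 + 0.64 = 1.28

1.28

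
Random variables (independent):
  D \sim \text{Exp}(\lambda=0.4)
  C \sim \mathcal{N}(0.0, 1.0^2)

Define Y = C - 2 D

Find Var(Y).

For independent RVs: Var(aX + bY) = a²Var(X) + b²Var(Y)
Var(D) = 6.25
Var(C) = 1
Var(Y) = (-2)²*6.25 + 1²*1
= 4*6.25 + 1*1 = 26

26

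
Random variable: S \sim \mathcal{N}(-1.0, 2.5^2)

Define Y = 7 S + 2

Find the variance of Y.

For Y = aS + b: Var(Y) = a² * Var(S)
Var(S) = 2.5^2 = 6.25
Var(Y) = 7² * 6.25 = 49 * 6.25 = 306.25

306.25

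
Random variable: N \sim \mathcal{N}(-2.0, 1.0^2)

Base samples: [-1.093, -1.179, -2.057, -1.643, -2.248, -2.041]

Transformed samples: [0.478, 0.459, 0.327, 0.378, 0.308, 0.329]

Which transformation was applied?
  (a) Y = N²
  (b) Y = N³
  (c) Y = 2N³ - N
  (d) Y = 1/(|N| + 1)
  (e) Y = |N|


Checking option (d) Y = 1/(|N| + 1):
  N = -1.093 -> Y = 0.478 ✓
  N = -1.179 -> Y = 0.459 ✓
  N = -2.057 -> Y = 0.327 ✓
All samples match this transformation.

(d) 1/(|N| + 1)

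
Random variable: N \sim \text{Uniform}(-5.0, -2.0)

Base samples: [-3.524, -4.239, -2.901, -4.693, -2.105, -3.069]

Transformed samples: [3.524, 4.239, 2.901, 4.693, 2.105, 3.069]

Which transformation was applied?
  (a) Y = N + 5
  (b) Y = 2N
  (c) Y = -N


Checking option (c) Y = -N:
  N = -3.524 -> Y = 3.524 ✓
  N = -4.239 -> Y = 4.239 ✓
  N = -2.901 -> Y = 2.901 ✓
All samples match this transformation.

(c) -N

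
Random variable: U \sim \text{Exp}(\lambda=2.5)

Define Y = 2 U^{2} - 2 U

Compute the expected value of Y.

E[Y] = 2*E[U²] - 2*E[U]
E[U] = 0.4
E[U²] = Var(U) + (E[U])² = 0.16 + 0.16 = 0.32
E[Y] = 2*0.32 - 2*0.4 = -0.16

-0.16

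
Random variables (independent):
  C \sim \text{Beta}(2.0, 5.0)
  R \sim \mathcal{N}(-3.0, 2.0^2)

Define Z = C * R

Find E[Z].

For independent RVs: E[XY] = E[X]*E[Y]
E[C] = 0.28571429
E[R] = -3
E[Z] = 0.28571429 * (-3) = -0.85714286

-0.85714286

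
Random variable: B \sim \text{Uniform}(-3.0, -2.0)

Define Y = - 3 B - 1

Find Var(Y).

For Y = aB + b: Var(Y) = a² * Var(B)
Var(B) = (-2 + 3)^2/12 = 0.083333333
Var(Y) = (-3)² * 0.083333333 = 9 * 0.083333333 = 0.75

0.75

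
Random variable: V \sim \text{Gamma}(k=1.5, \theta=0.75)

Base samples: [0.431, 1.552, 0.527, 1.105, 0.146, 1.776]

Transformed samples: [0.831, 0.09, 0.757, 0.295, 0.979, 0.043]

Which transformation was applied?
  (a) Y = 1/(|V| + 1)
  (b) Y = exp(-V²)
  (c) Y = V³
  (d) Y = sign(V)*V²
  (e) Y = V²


Checking option (b) Y = exp(-V²):
  V = 0.431 -> Y = 0.831 ✓
  V = 1.552 -> Y = 0.09 ✓
  V = 0.527 -> Y = 0.757 ✓
All samples match this transformation.

(b) exp(-V²)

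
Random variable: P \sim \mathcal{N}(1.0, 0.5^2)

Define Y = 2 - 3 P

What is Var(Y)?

For Y = aP + b: Var(Y) = a² * Var(P)
Var(P) = 0.5^2 = 0.25
Var(Y) = (-3)² * 0.25 = 9 * 0.25 = 2.25

2.25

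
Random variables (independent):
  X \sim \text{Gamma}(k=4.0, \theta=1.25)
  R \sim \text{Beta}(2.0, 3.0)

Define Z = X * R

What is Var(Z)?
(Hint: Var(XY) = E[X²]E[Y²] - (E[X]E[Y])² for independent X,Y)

Var(XY) = E[X²]E[Y²] - (E[X]E[Y])²
E[X] = 5, Var(X) = 6.25
E[R] = 0.4, Var(R) = 0.04
E[X²] = 6.25 + 5² = 31.25
E[R²] = 0.04 + 0.4² = 0.2
Var(Z) = 31.25*0.2 - (5*0.4)²
= 6.25 - 4 = 2.25

2.25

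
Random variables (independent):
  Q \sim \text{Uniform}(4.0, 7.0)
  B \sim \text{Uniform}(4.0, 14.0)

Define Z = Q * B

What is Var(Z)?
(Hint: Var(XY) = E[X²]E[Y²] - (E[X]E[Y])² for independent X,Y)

Var(XY) = E[X²]E[Y²] - (E[X]E[Y])²
E[Q] = 5.5, Var(Q) = 0.75
E[B] = 9, Var(B) = 8.3333333
E[Q²] = 0.75 + 5.5² = 31
E[B²] = 8.3333333 + 9² = 89.333333
Var(Z) = 31*89.333333 - (5.5*9)²
= 2769.3333 - 2450.25 = 319.08333

319.08333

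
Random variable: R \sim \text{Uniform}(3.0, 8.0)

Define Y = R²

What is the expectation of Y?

Using E[X²] = Var(X) + (E[X])²:
E[R] = 5.5
Var(R) = (8 - 3)^2/12 = 2.0833333
E[R²] = 2.0833333 + 5.5² = 2.0833333 + 30.25 = 32.333333

32.333333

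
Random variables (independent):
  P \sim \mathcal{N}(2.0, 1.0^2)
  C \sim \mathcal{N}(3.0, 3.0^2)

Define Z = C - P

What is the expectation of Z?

E[Z] = -1*E[P] + 1*E[C]
E[P] = 2
E[C] = 3
E[Z] = -1*2 + 1*3 = 1

1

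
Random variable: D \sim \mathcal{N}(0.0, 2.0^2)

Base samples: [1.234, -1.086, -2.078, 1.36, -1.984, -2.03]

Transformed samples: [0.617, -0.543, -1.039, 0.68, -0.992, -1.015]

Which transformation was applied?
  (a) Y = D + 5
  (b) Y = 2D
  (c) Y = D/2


Checking option (c) Y = D/2:
  D = 1.234 -> Y = 0.617 ✓
  D = -1.086 -> Y = -0.543 ✓
  D = -2.078 -> Y = -1.039 ✓
All samples match this transformation.

(c) D/2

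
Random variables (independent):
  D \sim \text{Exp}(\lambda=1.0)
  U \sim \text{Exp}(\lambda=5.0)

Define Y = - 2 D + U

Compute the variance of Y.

For independent RVs: Var(aX + bY) = a²Var(X) + b²Var(Y)
Var(D) = 1
Var(U) = 0.04
Var(Y) = (-2)²*1 + 1²*0.04
= 4*1 + 1*0.04 = 4.04

4.04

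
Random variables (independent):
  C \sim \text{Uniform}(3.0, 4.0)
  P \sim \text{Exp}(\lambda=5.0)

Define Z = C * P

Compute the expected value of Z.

For independent RVs: E[XY] = E[X]*E[Y]
E[C] = 3.5
E[P] = 0.2
E[Z] = 3.5 * 0.2 = 0.7

0.7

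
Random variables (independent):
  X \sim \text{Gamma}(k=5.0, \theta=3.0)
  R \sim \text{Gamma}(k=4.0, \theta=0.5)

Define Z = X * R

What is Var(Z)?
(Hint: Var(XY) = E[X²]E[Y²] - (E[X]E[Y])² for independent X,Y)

Var(XY) = E[X²]E[Y²] - (E[X]E[Y])²
E[X] = 15, Var(X) = 45
E[R] = 2, Var(R) = 1
E[X²] = 45 + 15² = 270
E[R²] = 1 + 2² = 5
Var(Z) = 270*5 - (15*2)²
= 1350 - 900 = 450

450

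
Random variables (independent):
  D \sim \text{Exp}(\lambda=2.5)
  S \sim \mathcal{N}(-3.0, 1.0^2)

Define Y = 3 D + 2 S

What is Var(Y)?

For independent RVs: Var(aX + bY) = a²Var(X) + b²Var(Y)
Var(D) = 0.16
Var(S) = 1
Var(Y) = 3²*0.16 + 2²*1
= 9*0.16 + 4*1 = 5.44

5.44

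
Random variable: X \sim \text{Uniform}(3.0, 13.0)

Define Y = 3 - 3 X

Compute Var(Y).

For Y = aX + b: Var(Y) = a² * Var(X)
Var(X) = (13 - 3)^2/12 = 8.3333333
Var(Y) = (-3)² * 8.3333333 = 9 * 8.3333333 = 75

75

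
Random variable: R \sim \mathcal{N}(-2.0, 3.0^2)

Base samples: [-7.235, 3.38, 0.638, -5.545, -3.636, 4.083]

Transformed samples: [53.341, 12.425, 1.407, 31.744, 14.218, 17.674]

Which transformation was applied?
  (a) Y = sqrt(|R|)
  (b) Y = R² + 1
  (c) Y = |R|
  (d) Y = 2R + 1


Checking option (b) Y = R² + 1:
  R = -7.235 -> Y = 53.341 ✓
  R = 3.38 -> Y = 12.425 ✓
  R = 0.638 -> Y = 1.407 ✓
All samples match this transformation.

(b) R² + 1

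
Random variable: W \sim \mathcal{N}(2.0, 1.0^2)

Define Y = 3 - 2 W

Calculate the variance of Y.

For Y = aW + b: Var(Y) = a² * Var(W)
Var(W) = 1.0^2 = 1
Var(Y) = (-2)² * 1 = 4 * 1 = 4

4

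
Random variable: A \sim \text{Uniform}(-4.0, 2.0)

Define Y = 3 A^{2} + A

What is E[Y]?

E[Y] = 3*E[A²] + 1*E[A]
E[A] = -1
E[A²] = Var(A) + (E[A])² = 3 + 1 = 4
E[Y] = 3*4 + 1*(-1) = 11

11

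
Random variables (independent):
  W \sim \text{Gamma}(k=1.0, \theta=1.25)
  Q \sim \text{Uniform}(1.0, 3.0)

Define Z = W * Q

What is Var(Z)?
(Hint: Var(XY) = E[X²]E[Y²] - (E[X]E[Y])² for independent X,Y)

Var(XY) = E[X²]E[Y²] - (E[X]E[Y])²
E[W] = 1.25, Var(W) = 1.5625
E[Q] = 2, Var(Q) = 0.33333333
E[W²] = 1.5625 + 1.25² = 3.125
E[Q²] = 0.33333333 + 2² = 4.3333333
Var(Z) = 3.125*4.3333333 - (1.25*2)²
= 13.541667 - 6.25 = 7.2916667

7.2916667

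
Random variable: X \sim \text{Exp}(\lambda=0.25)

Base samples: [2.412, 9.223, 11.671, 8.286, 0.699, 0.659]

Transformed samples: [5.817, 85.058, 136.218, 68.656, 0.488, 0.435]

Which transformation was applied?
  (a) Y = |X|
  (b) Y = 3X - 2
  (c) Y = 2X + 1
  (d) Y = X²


Checking option (d) Y = X²:
  X = 2.412 -> Y = 5.817 ✓
  X = 9.223 -> Y = 85.058 ✓
  X = 11.671 -> Y = 136.218 ✓
All samples match this transformation.

(d) X²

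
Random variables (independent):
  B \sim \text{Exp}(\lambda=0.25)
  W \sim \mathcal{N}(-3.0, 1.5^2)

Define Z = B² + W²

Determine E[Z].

E[Z] = E[B²] + E[W²]
E[B²] = Var(B) + E[B]² = 16 + 16 = 32
E[W²] = Var(W) + E[W]² = 2.25 + 9 = 11.25
E[Z] = 32 + 11.25 = 43.25

43.25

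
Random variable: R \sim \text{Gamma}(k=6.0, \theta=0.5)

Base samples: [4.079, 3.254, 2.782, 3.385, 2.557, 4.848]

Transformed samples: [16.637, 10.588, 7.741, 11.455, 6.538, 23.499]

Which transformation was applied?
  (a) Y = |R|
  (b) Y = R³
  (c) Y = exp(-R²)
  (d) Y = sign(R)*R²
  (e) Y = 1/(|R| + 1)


Checking option (d) Y = sign(R)*R²:
  R = 4.079 -> Y = 16.637 ✓
  R = 3.254 -> Y = 10.588 ✓
  R = 2.782 -> Y = 7.741 ✓
All samples match this transformation.

(d) sign(R)*R²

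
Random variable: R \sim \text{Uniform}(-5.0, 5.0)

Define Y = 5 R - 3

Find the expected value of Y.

For Y = 5R - 3:
E[Y] = 5 * E[R] - 3
E[R] = (-5 + 5)/2 = 0
E[Y] = 5 * 0 - 3 = -3

-3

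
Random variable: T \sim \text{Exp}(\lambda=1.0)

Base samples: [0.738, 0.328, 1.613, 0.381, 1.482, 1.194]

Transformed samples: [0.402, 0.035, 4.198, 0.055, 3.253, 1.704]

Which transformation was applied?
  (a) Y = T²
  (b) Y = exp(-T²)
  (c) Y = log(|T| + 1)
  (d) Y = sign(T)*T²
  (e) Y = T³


Checking option (e) Y = T³:
  T = 0.738 -> Y = 0.402 ✓
  T = 0.328 -> Y = 0.035 ✓
  T = 1.613 -> Y = 4.198 ✓
All samples match this transformation.

(e) T³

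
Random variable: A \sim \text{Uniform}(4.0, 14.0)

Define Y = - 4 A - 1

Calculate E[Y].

For Y = -4A - 1:
E[Y] = -4 * E[A] - 1
E[A] = (4 + 14)/2 = 9
E[Y] = -4 * 9 - 1 = -37

-37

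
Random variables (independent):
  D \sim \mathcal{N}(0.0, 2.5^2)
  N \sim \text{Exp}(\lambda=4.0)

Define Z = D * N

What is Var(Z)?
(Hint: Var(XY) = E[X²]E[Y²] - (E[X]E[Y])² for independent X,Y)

Var(XY) = E[X²]E[Y²] - (E[X]E[Y])²
E[D] = 0, Var(D) = 6.25
E[N] = 0.25, Var(N) = 0.0625
E[D²] = 6.25 + 0² = 6.25
E[N²] = 0.0625 + 0.25² = 0.125
Var(Z) = 6.25*0.125 - (0*0.25)²
= 0.78125 - 0 = 0.78125

0.78125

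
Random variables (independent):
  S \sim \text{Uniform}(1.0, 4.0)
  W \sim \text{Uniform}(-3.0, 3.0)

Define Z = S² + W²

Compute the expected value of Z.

E[Z] = E[S²] + E[W²]
E[S²] = Var(S) + E[S]² = 0.75 + 6.25 = 7
E[W²] = Var(W) + E[W]² = 3 + 0 = 3
E[Z] = 7 + 3 = 10

10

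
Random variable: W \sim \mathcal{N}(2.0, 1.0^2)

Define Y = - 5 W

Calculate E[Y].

For Y = -5W:
E[Y] = -5 * E[W]
E[W] = 2.0 = 2
E[Y] = -5 * 2 = -10

-10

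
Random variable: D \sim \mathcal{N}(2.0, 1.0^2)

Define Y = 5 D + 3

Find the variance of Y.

For Y = aD + b: Var(Y) = a² * Var(D)
Var(D) = 1.0^2 = 1
Var(Y) = 5² * 1 = 25 * 1 = 25

25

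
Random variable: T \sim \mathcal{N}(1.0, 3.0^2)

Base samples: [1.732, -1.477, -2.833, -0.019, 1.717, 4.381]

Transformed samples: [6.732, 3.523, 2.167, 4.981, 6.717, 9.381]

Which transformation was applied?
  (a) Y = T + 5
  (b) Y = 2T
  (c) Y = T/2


Checking option (a) Y = T + 5:
  T = 1.732 -> Y = 6.732 ✓
  T = -1.477 -> Y = 3.523 ✓
  T = -2.833 -> Y = 2.167 ✓
All samples match this transformation.

(a) T + 5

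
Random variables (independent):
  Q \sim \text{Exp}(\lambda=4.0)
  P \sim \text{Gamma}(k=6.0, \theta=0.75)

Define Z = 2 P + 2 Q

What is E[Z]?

E[Z] = 2*E[Q] + 2*E[P]
E[Q] = 0.25
E[P] = 4.5
E[Z] = 2*0.25 + 2*4.5 = 9.5

9.5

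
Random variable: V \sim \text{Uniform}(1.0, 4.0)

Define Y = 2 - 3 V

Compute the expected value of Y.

For Y = -3V + 2:
E[Y] = -3 * E[V] + 2
E[V] = (1 + 4)/2 = 2.5
E[Y] = -3 * 2.5 + 2 = -5.5

-5.5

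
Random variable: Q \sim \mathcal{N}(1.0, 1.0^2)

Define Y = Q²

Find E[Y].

E[Q²] = Var(Q) + (E[Q])² = 1 + 1 = 2

2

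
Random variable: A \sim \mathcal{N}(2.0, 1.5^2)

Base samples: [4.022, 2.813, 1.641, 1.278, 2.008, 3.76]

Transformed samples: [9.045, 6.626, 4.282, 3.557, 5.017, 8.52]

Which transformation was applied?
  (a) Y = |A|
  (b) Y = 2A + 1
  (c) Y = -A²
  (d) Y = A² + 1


Checking option (b) Y = 2A + 1:
  A = 4.022 -> Y = 9.045 ✓
  A = 2.813 -> Y = 6.626 ✓
  A = 1.641 -> Y = 4.282 ✓
All samples match this transformation.

(b) 2A + 1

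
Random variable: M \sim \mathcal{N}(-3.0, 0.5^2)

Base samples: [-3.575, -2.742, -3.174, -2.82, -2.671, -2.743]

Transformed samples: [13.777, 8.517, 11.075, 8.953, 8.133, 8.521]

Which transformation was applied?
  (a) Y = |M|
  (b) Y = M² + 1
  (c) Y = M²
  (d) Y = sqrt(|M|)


Checking option (b) Y = M² + 1:
  M = -3.575 -> Y = 13.777 ✓
  M = -2.742 -> Y = 8.517 ✓
  M = -3.174 -> Y = 11.075 ✓
All samples match this transformation.

(b) M² + 1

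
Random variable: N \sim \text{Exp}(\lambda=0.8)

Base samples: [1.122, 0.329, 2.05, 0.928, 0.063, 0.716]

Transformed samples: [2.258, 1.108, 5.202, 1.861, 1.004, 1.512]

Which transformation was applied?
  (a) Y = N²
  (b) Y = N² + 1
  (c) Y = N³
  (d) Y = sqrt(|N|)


Checking option (b) Y = N² + 1:
  N = 1.122 -> Y = 2.258 ✓
  N = 0.329 -> Y = 1.108 ✓
  N = 2.05 -> Y = 5.202 ✓
All samples match this transformation.

(b) N² + 1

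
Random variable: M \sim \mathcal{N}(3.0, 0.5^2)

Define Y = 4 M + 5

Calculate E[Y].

For Y = 4M + 5:
E[Y] = 4 * E[M] + 5
E[M] = 3.0 = 3
E[Y] = 4 * 3 + 5 = 17

17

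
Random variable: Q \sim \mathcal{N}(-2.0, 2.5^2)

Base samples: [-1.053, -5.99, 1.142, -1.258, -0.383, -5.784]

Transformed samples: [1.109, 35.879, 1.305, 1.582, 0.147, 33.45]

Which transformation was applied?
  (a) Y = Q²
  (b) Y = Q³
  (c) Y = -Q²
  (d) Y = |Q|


Checking option (a) Y = Q²:
  Q = -1.053 -> Y = 1.109 ✓
  Q = -5.99 -> Y = 35.879 ✓
  Q = 1.142 -> Y = 1.305 ✓
All samples match this transformation.

(a) Q²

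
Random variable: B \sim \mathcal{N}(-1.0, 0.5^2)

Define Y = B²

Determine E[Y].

E[B²] = Var(B) + (E[B])² = 0.25 + 1 = 1.25

1.25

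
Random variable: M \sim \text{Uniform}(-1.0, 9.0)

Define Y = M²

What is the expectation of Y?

Using E[X²] = Var(X) + (E[X])²:
E[M] = 4
Var(M) = (9 + 1)^2/12 = 8.3333333
E[M²] = 8.3333333 + 4² = 8.3333333 + 16 = 24.333333

24.333333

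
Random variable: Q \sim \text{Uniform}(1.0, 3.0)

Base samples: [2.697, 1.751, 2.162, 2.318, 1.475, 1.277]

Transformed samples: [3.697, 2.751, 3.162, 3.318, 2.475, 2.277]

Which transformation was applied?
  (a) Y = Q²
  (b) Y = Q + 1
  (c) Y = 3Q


Checking option (b) Y = Q + 1:
  Q = 2.697 -> Y = 3.697 ✓
  Q = 1.751 -> Y = 2.751 ✓
  Q = 2.162 -> Y = 3.162 ✓
All samples match this transformation.

(b) Q + 1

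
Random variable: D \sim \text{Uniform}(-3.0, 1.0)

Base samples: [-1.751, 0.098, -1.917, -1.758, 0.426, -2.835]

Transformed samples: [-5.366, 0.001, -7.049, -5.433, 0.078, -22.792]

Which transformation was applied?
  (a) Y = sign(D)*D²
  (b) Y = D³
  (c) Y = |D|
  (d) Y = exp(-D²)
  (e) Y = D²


Checking option (b) Y = D³:
  D = -1.751 -> Y = -5.366 ✓
  D = 0.098 -> Y = 0.001 ✓
  D = -1.917 -> Y = -7.049 ✓
All samples match this transformation.

(b) D³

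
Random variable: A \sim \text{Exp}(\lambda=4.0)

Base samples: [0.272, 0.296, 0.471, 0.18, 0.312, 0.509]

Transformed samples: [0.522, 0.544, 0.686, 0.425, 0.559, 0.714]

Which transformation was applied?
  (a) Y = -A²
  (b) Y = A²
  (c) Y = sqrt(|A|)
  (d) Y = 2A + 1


Checking option (c) Y = sqrt(|A|):
  A = 0.272 -> Y = 0.522 ✓
  A = 0.296 -> Y = 0.544 ✓
  A = 0.471 -> Y = 0.686 ✓
All samples match this transformation.

(c) sqrt(|A|)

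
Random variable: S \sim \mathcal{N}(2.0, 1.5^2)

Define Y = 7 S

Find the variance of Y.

For Y = aS + b: Var(Y) = a² * Var(S)
Var(S) = 1.5^2 = 2.25
Var(Y) = 7² * 2.25 = 49 * 2.25 = 110.25

110.25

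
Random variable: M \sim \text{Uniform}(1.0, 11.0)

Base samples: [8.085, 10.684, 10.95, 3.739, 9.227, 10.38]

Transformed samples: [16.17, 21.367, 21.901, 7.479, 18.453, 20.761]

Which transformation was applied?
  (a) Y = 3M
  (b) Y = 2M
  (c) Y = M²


Checking option (b) Y = 2M:
  M = 8.085 -> Y = 16.17 ✓
  M = 10.684 -> Y = 21.367 ✓
  M = 10.95 -> Y = 21.901 ✓
All samples match this transformation.

(b) 2M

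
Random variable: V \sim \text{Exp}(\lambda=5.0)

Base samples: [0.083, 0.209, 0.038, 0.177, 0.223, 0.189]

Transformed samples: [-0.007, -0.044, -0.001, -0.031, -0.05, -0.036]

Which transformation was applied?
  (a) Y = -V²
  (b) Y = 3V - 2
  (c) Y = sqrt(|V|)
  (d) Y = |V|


Checking option (a) Y = -V²:
  V = 0.083 -> Y = -0.007 ✓
  V = 0.209 -> Y = -0.044 ✓
  V = 0.038 -> Y = -0.001 ✓
All samples match this transformation.

(a) -V²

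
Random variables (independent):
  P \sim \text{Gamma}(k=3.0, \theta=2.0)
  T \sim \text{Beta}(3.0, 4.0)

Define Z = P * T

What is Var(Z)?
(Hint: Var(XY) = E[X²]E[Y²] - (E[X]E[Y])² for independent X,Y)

Var(XY) = E[X²]E[Y²] - (E[X]E[Y])²
E[P] = 6, Var(P) = 12
E[T] = 0.42857143, Var(T) = 0.030612245
E[P²] = 12 + 6² = 48
E[T²] = 0.030612245 + 0.42857143² = 0.21428571
Var(Z) = 48*0.21428571 - (6*0.42857143)²
= 10.285714 - 6.6122449 = 3.6734694

3.6734694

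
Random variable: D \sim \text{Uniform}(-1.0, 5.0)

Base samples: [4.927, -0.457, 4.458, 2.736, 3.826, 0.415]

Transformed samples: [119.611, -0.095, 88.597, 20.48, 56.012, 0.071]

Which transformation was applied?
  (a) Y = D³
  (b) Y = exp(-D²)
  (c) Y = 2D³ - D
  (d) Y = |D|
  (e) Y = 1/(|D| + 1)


Checking option (a) Y = D³:
  D = 4.927 -> Y = 119.611 ✓
  D = -0.457 -> Y = -0.095 ✓
  D = 4.458 -> Y = 88.597 ✓
All samples match this transformation.

(a) D³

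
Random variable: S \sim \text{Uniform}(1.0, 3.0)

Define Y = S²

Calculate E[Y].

Using E[X²] = Var(X) + (E[X])²:
E[S] = 2
Var(S) = (3 - 1)^2/12 = 0.33333333
E[S²] = 0.33333333 + 2² = 0.33333333 + 4 = 4.3333333

4.3333333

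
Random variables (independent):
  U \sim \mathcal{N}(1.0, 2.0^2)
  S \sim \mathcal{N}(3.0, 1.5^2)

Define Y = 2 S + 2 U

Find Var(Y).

For independent RVs: Var(aX + bY) = a²Var(X) + b²Var(Y)
Var(U) = 4
Var(S) = 2.25
Var(Y) = 2²*4 + 2²*2.25
= 4*4 + 4*2.25 = 25

25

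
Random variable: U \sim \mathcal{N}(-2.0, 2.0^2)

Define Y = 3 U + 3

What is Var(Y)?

For Y = aU + b: Var(Y) = a² * Var(U)
Var(U) = 2.0^2 = 4
Var(Y) = 3² * 4 = 9 * 4 = 36

36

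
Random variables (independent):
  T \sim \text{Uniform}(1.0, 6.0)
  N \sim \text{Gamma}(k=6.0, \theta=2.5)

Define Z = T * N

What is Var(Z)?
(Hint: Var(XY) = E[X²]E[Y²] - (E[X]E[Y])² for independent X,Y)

Var(XY) = E[X²]E[Y²] - (E[X]E[Y])²
E[T] = 3.5, Var(T) = 2.0833333
E[N] = 15, Var(N) = 37.5
E[T²] = 2.0833333 + 3.5² = 14.333333
E[N²] = 37.5 + 15² = 262.5
Var(Z) = 14.333333*262.5 - (3.5*15)²
= 3762.5 - 2756.25 = 1006.25

1006.25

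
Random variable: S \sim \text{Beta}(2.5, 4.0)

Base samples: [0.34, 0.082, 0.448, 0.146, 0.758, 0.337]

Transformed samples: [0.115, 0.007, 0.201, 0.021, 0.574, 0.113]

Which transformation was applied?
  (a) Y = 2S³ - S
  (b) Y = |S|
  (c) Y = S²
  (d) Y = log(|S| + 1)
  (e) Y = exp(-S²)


Checking option (c) Y = S²:
  S = 0.34 -> Y = 0.115 ✓
  S = 0.082 -> Y = 0.007 ✓
  S = 0.448 -> Y = 0.201 ✓
All samples match this transformation.

(c) S²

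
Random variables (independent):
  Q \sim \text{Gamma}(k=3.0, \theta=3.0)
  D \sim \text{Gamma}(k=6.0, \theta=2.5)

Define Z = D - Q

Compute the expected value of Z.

E[Z] = -1*E[Q] + 1*E[D]
E[Q] = 9
E[D] = 15
E[Z] = -1*9 + 1*15 = 6

6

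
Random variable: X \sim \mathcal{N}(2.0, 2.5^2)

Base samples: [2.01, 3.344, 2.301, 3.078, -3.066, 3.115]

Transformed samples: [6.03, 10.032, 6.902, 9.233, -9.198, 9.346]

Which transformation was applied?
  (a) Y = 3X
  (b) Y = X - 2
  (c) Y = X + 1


Checking option (a) Y = 3X:
  X = 2.01 -> Y = 6.03 ✓
  X = 3.344 -> Y = 10.032 ✓
  X = 2.301 -> Y = 6.902 ✓
All samples match this transformation.

(a) 3X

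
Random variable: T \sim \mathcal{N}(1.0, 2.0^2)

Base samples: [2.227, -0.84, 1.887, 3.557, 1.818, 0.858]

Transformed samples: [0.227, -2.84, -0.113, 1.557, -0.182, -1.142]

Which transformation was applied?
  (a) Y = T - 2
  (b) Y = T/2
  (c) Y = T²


Checking option (a) Y = T - 2:
  T = 2.227 -> Y = 0.227 ✓
  T = -0.84 -> Y = -2.84 ✓
  T = 1.887 -> Y = -0.113 ✓
All samples match this transformation.

(a) T - 2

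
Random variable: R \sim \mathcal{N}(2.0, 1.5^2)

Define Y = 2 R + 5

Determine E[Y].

For Y = 2R + 5:
E[Y] = 2 * E[R] + 5
E[R] = 2.0 = 2
E[Y] = 2 * 2 + 5 = 9

9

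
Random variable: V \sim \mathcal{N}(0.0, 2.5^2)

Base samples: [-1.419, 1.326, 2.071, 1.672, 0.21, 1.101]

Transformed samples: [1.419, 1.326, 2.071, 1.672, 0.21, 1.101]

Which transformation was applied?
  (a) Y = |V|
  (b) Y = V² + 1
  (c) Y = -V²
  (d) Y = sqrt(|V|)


Checking option (a) Y = |V|:
  V = -1.419 -> Y = 1.419 ✓
  V = 1.326 -> Y = 1.326 ✓
  V = 2.071 -> Y = 2.071 ✓
All samples match this transformation.

(a) |V|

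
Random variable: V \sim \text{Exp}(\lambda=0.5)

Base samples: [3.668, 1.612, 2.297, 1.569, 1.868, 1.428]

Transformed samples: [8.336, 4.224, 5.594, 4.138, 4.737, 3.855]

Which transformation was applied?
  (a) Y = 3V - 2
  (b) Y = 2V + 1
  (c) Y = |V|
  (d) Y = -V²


Checking option (b) Y = 2V + 1:
  V = 3.668 -> Y = 8.336 ✓
  V = 1.612 -> Y = 4.224 ✓
  V = 2.297 -> Y = 5.594 ✓
All samples match this transformation.

(b) 2V + 1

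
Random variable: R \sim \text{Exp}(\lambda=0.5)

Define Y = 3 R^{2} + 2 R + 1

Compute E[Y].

E[Y] = 3*E[R²] + 2*E[R] + 1
E[R] = 2
E[R²] = Var(R) + (E[R])² = 4 + 4 = 8
E[Y] = 3*8 + 2*2 + 1 = 29

29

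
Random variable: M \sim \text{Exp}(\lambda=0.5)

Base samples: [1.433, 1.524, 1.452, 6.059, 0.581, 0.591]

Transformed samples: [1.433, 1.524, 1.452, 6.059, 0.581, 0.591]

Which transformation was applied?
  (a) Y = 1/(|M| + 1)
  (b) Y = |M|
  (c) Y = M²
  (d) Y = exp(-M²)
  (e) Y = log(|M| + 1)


Checking option (b) Y = |M|:
  M = 1.433 -> Y = 1.433 ✓
  M = 1.524 -> Y = 1.524 ✓
  M = 1.452 -> Y = 1.452 ✓
All samples match this transformation.

(b) |M|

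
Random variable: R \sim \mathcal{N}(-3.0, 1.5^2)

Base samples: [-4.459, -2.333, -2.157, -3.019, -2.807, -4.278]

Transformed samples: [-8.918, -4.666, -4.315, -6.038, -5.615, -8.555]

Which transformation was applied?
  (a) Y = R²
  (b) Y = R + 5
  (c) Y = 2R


Checking option (c) Y = 2R:
  R = -4.459 -> Y = -8.918 ✓
  R = -2.333 -> Y = -4.666 ✓
  R = -2.157 -> Y = -4.315 ✓
All samples match this transformation.

(c) 2R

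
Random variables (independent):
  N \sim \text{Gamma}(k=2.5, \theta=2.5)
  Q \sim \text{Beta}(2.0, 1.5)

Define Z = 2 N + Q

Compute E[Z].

E[Z] = 2*E[N] + 1*E[Q]
E[N] = 6.25
E[Q] = 0.57142857
E[Z] = 2*6.25 + 1*0.57142857 = 13.071429

13.071429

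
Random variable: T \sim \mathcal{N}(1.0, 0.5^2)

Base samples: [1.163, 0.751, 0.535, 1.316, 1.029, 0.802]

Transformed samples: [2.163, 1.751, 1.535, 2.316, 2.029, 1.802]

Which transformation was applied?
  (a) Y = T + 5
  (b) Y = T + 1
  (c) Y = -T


Checking option (b) Y = T + 1:
  T = 1.163 -> Y = 2.163 ✓
  T = 0.751 -> Y = 1.751 ✓
  T = 0.535 -> Y = 1.535 ✓
All samples match this transformation.

(b) T + 1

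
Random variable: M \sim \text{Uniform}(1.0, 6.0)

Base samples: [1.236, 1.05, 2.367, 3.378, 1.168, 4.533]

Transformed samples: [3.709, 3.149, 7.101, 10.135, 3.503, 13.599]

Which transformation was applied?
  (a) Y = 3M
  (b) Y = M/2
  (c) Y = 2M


Checking option (a) Y = 3M:
  M = 1.236 -> Y = 3.709 ✓
  M = 1.05 -> Y = 3.149 ✓
  M = 2.367 -> Y = 7.101 ✓
All samples match this transformation.

(a) 3M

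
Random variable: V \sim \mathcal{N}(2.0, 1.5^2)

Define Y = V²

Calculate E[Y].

Using E[X²] = Var(X) + (E[X])²:
E[V] = 2
Var(V) = 1.5^2 = 2.25
E[V²] = 2.25 + 2² = 2.25 + 4 = 6.25

6.25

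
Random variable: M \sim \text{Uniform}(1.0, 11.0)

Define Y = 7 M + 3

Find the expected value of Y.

For Y = 7M + 3:
E[Y] = 7 * E[M] + 3
E[M] = (1 + 11)/2 = 6
E[Y] = 7 * 6 + 3 = 45

45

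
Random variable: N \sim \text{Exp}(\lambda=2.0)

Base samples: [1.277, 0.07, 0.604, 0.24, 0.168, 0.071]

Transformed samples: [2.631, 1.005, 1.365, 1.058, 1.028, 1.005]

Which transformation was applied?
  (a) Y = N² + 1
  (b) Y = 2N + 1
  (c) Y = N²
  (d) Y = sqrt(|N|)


Checking option (a) Y = N² + 1:
  N = 1.277 -> Y = 2.631 ✓
  N = 0.07 -> Y = 1.005 ✓
  N = 0.604 -> Y = 1.365 ✓
All samples match this transformation.

(a) N² + 1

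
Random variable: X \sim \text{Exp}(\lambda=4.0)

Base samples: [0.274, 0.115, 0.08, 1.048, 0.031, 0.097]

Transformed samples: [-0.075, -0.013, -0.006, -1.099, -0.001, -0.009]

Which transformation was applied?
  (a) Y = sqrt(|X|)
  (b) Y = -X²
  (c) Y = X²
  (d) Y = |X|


Checking option (b) Y = -X²:
  X = 0.274 -> Y = -0.075 ✓
  X = 0.115 -> Y = -0.013 ✓
  X = 0.08 -> Y = -0.006 ✓
All samples match this transformation.

(b) -X²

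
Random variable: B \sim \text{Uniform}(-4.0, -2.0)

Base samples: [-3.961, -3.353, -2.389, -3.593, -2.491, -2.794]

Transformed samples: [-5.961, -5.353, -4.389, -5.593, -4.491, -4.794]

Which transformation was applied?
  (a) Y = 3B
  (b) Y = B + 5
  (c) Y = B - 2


Checking option (c) Y = B - 2:
  B = -3.961 -> Y = -5.961 ✓
  B = -3.353 -> Y = -5.353 ✓
  B = -2.389 -> Y = -4.389 ✓
All samples match this transformation.

(c) B - 2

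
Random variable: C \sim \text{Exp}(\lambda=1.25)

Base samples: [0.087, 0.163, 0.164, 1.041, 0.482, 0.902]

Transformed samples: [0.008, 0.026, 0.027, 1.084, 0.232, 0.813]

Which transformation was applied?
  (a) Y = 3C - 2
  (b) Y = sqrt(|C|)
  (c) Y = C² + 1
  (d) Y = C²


Checking option (d) Y = C²:
  C = 0.087 -> Y = 0.008 ✓
  C = 0.163 -> Y = 0.026 ✓
  C = 0.164 -> Y = 0.027 ✓
All samples match this transformation.

(d) C²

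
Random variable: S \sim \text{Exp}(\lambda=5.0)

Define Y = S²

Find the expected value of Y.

E[S²] = Var(S) + (E[S])² = 0.04 + 0.04 = 0.08

0.08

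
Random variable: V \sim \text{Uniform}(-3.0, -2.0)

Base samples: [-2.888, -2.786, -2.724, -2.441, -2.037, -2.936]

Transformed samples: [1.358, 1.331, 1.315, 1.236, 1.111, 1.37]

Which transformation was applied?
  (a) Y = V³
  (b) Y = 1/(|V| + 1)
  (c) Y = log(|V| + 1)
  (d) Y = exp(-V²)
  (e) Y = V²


Checking option (c) Y = log(|V| + 1):
  V = -2.888 -> Y = 1.358 ✓
  V = -2.786 -> Y = 1.331 ✓
  V = -2.724 -> Y = 1.315 ✓
All samples match this transformation.

(c) log(|V| + 1)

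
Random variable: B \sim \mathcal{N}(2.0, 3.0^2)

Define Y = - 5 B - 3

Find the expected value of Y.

For Y = -5B - 3:
E[Y] = -5 * E[B] - 3
E[B] = 2.0 = 2
E[Y] = -5 * 2 - 3 = -13

-13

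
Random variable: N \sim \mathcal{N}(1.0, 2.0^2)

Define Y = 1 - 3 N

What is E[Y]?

For Y = -3N + 1:
E[Y] = -3 * E[N] + 1
E[N] = 1.0 = 1
E[Y] = -3 * 1 + 1 = -2

-2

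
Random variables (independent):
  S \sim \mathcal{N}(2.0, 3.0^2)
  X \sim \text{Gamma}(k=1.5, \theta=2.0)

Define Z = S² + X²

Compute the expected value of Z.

E[Z] = E[S²] + E[X²]
E[S²] = Var(S) + E[S]² = 9 + 4 = 13
E[X²] = Var(X) + E[X]² = 6 + 9 = 15
E[Z] = 13 + 15 = 28

28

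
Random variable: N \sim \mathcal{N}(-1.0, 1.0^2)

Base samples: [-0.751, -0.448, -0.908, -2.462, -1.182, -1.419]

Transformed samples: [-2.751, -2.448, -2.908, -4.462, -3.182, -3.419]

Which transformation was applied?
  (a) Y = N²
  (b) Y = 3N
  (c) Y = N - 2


Checking option (c) Y = N - 2:
  N = -0.751 -> Y = -2.751 ✓
  N = -0.448 -> Y = -2.448 ✓
  N = -0.908 -> Y = -2.908 ✓
All samples match this transformation.

(c) N - 2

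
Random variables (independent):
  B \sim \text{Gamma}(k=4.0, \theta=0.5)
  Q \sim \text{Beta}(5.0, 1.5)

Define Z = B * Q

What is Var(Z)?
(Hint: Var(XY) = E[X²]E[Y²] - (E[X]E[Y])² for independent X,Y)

Var(XY) = E[X²]E[Y²] - (E[X]E[Y])²
E[B] = 2, Var(B) = 1
E[Q] = 0.76923077, Var(Q) = 0.023668639
E[B²] = 1 + 2² = 5
E[Q²] = 0.023668639 + 0.76923077² = 0.61538462
Var(Z) = 5*0.61538462 - (2*0.76923077)²
= 3.0769231 - 2.3668639 = 0.71005917

0.71005917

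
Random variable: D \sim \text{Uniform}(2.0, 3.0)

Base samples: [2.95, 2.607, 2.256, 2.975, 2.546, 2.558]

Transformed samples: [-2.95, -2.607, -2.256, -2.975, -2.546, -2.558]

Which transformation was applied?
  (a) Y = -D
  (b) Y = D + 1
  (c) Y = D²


Checking option (a) Y = -D:
  D = 2.95 -> Y = -2.95 ✓
  D = 2.607 -> Y = -2.607 ✓
  D = 2.256 -> Y = -2.256 ✓
All samples match this transformation.

(a) -D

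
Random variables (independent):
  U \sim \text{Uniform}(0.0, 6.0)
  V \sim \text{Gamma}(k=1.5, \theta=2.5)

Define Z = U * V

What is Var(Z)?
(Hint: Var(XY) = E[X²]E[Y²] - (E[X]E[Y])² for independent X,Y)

Var(XY) = E[X²]E[Y²] - (E[X]E[Y])²
E[U] = 3, Var(U) = 3
E[V] = 3.75, Var(V) = 9.375
E[U²] = 3 + 3² = 12
E[V²] = 9.375 + 3.75² = 23.4375
Var(Z) = 12*23.4375 - (3*3.75)²
= 281.25 - 126.5625 = 154.6875

154.6875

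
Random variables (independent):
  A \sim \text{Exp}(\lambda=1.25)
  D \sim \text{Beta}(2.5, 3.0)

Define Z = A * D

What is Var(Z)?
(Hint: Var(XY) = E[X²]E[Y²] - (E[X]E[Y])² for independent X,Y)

Var(XY) = E[X²]E[Y²] - (E[X]E[Y])²
E[A] = 0.8, Var(A) = 0.64
E[D] = 0.45454545, Var(D) = 0.038143675
E[A²] = 0.64 + 0.8² = 1.28
E[D²] = 0.038143675 + 0.45454545² = 0.24475524
Var(Z) = 1.28*0.24475524 - (0.8*0.45454545)²
= 0.31328671 - 0.1322314 = 0.18105531

0.18105531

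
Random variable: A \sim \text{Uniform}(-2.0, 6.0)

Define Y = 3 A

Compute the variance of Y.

For Y = aA + b: Var(Y) = a² * Var(A)
Var(A) = (6 + 2)^2/12 = 5.3333333
Var(Y) = 3² * 5.3333333 = 9 * 5.3333333 = 48

48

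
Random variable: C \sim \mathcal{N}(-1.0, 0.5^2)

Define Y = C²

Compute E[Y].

Using E[X²] = Var(X) + (E[X])²:
E[C] = -1
Var(C) = 0.5^2 = 0.25
E[C²] = 0.25 + (-1)² = 0.25 + 1 = 1.25

1.25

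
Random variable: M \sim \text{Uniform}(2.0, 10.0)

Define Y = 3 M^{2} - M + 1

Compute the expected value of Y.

E[Y] = 3*E[M²] - 1*E[M] + 1
E[M] = 6
E[M²] = Var(M) + (E[M])² = 5.3333333 + 36 = 41.333333
E[Y] = 3*41.333333 - 1*6 + 1 = 119

119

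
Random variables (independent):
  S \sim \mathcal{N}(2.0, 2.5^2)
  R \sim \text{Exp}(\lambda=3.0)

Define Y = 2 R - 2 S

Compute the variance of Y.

For independent RVs: Var(aX + bY) = a²Var(X) + b²Var(Y)
Var(S) = 6.25
Var(R) = 0.11111111
Var(Y) = (-2)²*6.25 + 2²*0.11111111
= 4*6.25 + 4*0.11111111 = 25.444444

25.444444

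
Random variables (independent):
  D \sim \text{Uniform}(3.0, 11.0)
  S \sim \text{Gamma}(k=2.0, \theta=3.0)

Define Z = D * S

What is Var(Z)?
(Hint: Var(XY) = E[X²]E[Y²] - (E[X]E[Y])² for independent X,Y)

Var(XY) = E[X²]E[Y²] - (E[X]E[Y])²
E[D] = 7, Var(D) = 5.3333333
E[S] = 6, Var(S) = 18
E[D²] = 5.3333333 + 7² = 54.333333
E[S²] = 18 + 6² = 54
Var(Z) = 54.333333*54 - (7*6)²
= 2934 - 1764 = 1170

1170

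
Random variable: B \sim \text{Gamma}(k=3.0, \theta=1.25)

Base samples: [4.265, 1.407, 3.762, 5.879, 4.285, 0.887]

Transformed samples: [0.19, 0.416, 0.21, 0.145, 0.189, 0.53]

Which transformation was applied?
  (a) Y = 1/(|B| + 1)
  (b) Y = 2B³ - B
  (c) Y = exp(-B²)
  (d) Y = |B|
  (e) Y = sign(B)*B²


Checking option (a) Y = 1/(|B| + 1):
  B = 4.265 -> Y = 0.19 ✓
  B = 1.407 -> Y = 0.416 ✓
  B = 3.762 -> Y = 0.21 ✓
All samples match this transformation.

(a) 1/(|B| + 1)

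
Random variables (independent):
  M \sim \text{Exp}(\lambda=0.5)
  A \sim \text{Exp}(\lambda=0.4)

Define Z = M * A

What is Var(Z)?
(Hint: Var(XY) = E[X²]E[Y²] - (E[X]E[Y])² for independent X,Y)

Var(XY) = E[X²]E[Y²] - (E[X]E[Y])²
E[M] = 2, Var(M) = 4
E[A] = 2.5, Var(A) = 6.25
E[M²] = 4 + 2² = 8
E[A²] = 6.25 + 2.5² = 12.5
Var(Z) = 8*12.5 - (2*2.5)²
= 100 - 25 = 75

75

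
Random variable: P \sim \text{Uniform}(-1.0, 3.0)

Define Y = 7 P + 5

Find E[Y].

For Y = 7P + 5:
E[Y] = 7 * E[P] + 5
E[P] = (-1 + 3)/2 = 1
E[Y] = 7 * 1 + 5 = 12

12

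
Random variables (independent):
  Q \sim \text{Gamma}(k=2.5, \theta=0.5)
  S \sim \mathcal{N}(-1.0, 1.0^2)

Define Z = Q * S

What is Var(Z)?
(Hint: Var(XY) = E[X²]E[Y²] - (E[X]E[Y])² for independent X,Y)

Var(XY) = E[X²]E[Y²] - (E[X]E[Y])²
E[Q] = 1.25, Var(Q) = 0.625
E[S] = -1, Var(S) = 1
E[Q²] = 0.625 + 1.25² = 2.1875
E[S²] = 1 + (-1)² = 2
Var(Z) = 2.1875*2 - (1.25*(-1))²
= 4.375 - 1.5625 = 2.8125

2.8125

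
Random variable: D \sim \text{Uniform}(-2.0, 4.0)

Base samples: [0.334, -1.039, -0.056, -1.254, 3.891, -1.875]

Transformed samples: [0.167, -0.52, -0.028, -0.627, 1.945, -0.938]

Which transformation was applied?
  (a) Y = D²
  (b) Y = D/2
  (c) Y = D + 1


Checking option (b) Y = D/2:
  D = 0.334 -> Y = 0.167 ✓
  D = -1.039 -> Y = -0.52 ✓
  D = -0.056 -> Y = -0.028 ✓
All samples match this transformation.

(b) D/2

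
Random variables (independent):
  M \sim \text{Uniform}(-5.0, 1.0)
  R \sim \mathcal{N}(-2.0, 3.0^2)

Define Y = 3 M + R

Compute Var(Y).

For independent RVs: Var(aX + bY) = a²Var(X) + b²Var(Y)
Var(M) = 3
Var(R) = 9
Var(Y) = 3²*3 + 1²*9
= 9*3 + 1*9 = 36

36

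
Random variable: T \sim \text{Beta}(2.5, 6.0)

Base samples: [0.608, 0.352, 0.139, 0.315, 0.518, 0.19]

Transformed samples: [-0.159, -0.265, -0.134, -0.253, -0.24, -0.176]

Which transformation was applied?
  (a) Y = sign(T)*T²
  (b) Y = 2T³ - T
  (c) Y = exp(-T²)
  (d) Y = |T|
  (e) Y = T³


Checking option (b) Y = 2T³ - T:
  T = 0.608 -> Y = -0.159 ✓
  T = 0.352 -> Y = -0.265 ✓
  T = 0.139 -> Y = -0.134 ✓
All samples match this transformation.

(b) 2T³ - T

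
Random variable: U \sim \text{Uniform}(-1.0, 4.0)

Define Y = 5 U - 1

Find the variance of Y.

For Y = aU + b: Var(Y) = a² * Var(U)
Var(U) = (4 + 1)^2/12 = 2.0833333
Var(Y) = 5² * 2.0833333 = 25 * 2.0833333 = 52.083333

52.083333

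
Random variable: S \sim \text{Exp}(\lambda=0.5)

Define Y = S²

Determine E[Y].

E[S²] = Var(S) + (E[S])² = 4 + 4 = 8

8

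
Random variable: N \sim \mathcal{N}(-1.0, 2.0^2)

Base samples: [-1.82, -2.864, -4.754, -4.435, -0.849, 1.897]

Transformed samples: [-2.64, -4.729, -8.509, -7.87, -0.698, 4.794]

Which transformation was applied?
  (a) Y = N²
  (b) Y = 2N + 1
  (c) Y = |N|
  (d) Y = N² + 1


Checking option (b) Y = 2N + 1:
  N = -1.82 -> Y = -2.64 ✓
  N = -2.864 -> Y = -4.729 ✓
  N = -4.754 -> Y = -8.509 ✓
All samples match this transformation.

(b) 2N + 1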